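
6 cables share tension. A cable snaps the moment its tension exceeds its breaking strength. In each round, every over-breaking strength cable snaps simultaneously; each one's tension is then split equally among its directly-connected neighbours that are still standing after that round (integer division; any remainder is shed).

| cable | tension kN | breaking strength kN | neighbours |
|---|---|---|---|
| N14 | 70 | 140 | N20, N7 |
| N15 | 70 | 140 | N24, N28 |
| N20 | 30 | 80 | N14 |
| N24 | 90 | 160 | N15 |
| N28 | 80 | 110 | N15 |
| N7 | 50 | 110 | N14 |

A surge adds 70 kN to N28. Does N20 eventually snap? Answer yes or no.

no

Round 1 — N28 at 150 > 110. N28 snaps.
  N28 sheds 150 kN to N15: 150 each.
    N15: 70+150 = 220 > 140
Round 2 — N15 snaps.
  N15 sheds 220 kN to N24: 220 each.
    N24: 90+220 = 310 > 160
Round 3 — N24 snaps.
  N24 sheds 310 kN: no online neighbours, lost.
No further breaks.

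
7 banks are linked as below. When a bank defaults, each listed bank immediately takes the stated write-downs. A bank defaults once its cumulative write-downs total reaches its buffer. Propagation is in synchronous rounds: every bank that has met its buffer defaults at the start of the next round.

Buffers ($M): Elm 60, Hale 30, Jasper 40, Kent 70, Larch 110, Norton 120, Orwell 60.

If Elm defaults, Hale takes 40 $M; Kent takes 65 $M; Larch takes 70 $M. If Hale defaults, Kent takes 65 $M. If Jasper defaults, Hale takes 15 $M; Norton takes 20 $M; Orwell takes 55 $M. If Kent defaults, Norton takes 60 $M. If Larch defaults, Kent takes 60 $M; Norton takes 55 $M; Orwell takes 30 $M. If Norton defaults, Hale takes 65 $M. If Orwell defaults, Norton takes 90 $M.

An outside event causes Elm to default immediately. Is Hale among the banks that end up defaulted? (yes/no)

yes

Round 1 — Elm defaults (initial).
  Hale: +40 → 40 ≥ 30
  Kent: +65 → 65 < 70
  Larch: +70 → 70 < 110
Round 2 — Hale defaults.
  Kent: +65 → 130 ≥ 70
Round 3 — Kent defaults.
  Norton: +60 → 60 < 120
No further defaults.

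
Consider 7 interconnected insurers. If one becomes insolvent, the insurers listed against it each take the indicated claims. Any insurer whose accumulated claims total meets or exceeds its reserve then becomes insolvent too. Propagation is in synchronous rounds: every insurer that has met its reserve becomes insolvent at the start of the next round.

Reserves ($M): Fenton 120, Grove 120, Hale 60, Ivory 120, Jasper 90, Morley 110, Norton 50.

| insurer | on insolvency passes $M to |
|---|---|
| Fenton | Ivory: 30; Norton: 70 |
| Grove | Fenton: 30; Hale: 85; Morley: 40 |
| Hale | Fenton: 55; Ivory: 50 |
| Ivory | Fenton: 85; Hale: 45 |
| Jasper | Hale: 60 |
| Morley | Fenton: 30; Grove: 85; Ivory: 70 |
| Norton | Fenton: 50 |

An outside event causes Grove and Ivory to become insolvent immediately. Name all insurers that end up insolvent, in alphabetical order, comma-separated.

Fenton, Grove, Hale, Ivory, Norton

Round 1 — Grove, Ivory become insolvent (initial).
  Fenton: +30+85 → 115 < 120
  Hale: +85+45 → 130 ≥ 60
  Morley: +40 → 40 < 110
Round 2 — Hale becomes insolvent.
  Fenton: +55 → 170 ≥ 120
Round 3 — Fenton becomes insolvent.
  Norton: +70 → 70 ≥ 50
Round 4 — Norton becomes insolvent.
No further insolvencies.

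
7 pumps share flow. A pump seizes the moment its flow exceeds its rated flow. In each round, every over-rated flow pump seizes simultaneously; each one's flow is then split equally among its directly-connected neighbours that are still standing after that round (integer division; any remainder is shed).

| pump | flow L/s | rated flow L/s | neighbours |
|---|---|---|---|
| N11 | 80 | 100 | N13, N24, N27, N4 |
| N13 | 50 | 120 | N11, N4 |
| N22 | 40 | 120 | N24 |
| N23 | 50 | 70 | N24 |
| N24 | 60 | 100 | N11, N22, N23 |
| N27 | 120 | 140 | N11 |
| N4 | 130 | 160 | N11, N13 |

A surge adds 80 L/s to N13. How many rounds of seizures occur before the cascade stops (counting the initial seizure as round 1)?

Round 1 — N13 at 130 > 120. N13 seizes.
  N13 sheds 130 L/s to N11, N4: 65 each.
    N11: 80+65 = 145 > 100
    N4: 130+65 = 195 > 160
Round 2 — N11, N4 seize.
  N11 sheds 145 L/s to N24, N27: 72 each (1 lost).
    N24: 60+72 = 132 > 100
    N27: 120+72 = 192 > 140
  N4 sheds 195 L/s: no online neighbours, lost.
Round 3 — N24, N27 seize.
  N24 sheds 132 L/s to N22, N23: 66 each.
    N22: 40+66 = 106 ≤ 120
    N23: 50+66 = 116 > 70
  N27 sheds 192 L/s: no online neighbours, lost.
Round 4 — N23 seizes.
  N23 sheds 116 L/s: no online neighbours, lost.
No further seizures.

4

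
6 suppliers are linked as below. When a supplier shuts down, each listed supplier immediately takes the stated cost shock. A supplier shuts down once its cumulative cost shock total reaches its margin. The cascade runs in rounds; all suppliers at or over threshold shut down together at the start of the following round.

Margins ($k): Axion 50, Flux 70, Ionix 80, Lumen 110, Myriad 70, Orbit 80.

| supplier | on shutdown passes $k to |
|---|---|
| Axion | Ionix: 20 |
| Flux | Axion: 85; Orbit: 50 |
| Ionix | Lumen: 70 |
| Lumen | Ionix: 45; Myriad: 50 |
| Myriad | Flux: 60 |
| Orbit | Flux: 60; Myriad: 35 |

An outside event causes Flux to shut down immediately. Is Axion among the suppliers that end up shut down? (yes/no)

yes

Round 1 — Flux shuts down (initial).
  Axion: +85 → 85 ≥ 50
  Orbit: +50 → 50 < 80
Round 2 — Axion shuts down.
  Ionix: +20 → 20 < 80
No further shutdowns.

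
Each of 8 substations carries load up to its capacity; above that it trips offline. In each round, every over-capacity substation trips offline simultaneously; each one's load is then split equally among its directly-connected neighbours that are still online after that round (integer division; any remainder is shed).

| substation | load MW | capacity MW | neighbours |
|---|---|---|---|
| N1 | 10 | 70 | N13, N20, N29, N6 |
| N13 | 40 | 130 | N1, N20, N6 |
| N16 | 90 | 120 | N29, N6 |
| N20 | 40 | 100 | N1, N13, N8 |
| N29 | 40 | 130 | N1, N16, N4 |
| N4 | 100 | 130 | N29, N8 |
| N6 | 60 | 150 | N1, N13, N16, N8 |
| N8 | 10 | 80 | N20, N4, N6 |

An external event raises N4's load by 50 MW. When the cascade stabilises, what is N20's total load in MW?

Round 1 — N4 at 150 > 130. N4 trips offline.
  N4 sheds 150 MW to N29, N8: 75 each.
    N29: 40+75 = 115 ≤ 130
    N8: 10+75 = 85 > 80
Round 2 — N8 trips offline.
  N8 sheds 85 MW to N20, N6: 42 each (1 lost).
    N20: 40+42 = 82 ≤ 100
    N6: 60+42 = 102 ≤ 150
No further trips.

82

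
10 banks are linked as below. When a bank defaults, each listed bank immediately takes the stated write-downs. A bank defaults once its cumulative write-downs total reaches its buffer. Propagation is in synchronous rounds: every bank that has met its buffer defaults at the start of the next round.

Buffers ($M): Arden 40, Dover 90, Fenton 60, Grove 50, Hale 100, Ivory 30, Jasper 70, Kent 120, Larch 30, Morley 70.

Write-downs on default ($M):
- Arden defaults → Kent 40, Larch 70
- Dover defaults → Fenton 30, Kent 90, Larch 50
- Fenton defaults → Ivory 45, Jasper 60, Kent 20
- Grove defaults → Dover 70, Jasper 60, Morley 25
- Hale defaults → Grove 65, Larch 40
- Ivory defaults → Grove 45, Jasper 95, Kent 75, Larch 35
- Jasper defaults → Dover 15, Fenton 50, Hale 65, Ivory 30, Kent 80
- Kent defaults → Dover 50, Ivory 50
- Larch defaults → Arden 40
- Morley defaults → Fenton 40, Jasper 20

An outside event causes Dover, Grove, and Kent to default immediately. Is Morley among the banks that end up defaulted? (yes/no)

no

Round 1 — Dover, Grove, Kent default (initial).
  Fenton: +30 → 30 < 60
  Ivory: +50 → 50 ≥ 30
  Jasper: +60 → 60 < 70
  Larch: +50 → 50 ≥ 30
  Morley: +25 → 25 < 70
Round 2 — Ivory, Larch default.
  Arden: +40 → 40 ≥ 40
  Jasper: +95 → 155 ≥ 70
Round 3 — Arden, Jasper default.
  Fenton: +50 → 80 ≥ 60
  Hale: +65 → 65 < 100
Round 4 — Fenton defaults.
No further defaults.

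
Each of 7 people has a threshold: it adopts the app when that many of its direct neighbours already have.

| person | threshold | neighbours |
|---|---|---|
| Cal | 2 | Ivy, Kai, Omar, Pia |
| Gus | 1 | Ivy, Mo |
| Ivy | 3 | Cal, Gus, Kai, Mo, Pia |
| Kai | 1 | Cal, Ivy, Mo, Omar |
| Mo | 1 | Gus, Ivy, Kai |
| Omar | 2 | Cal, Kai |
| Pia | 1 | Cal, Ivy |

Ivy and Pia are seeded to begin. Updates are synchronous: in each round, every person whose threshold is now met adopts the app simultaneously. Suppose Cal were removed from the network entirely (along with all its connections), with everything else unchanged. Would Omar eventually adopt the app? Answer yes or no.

With Cal removed:
Round 1 — Ivy, Pia adopt the app (initial).
Round 2 — checking thresholds:
  Gus: 1 of 2 neighbours ≥ 1, adopts the app.
  Kai: 1 of 3 neighbours ≥ 1, adopts the app.
  Mo: 1 of 3 neighbours ≥ 1, adopts the app.
Round 3 — no new adoptions; cascade stops.

no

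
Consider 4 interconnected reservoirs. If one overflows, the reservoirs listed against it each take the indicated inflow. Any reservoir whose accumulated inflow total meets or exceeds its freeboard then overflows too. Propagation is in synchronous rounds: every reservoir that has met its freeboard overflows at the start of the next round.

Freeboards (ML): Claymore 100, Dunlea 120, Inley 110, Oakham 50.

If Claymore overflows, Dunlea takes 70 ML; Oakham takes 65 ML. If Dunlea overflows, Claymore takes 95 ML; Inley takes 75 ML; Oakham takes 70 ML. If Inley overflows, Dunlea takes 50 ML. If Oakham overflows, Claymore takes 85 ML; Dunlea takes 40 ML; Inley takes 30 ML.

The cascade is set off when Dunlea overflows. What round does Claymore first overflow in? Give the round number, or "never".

Round 1 — Dunlea overflows (initial).
  Claymore: +95 → 95 < 100
  Inley: +75 → 75 < 110
  Oakham: +70 → 70 ≥ 50
Round 2 — Oakham overflows.
  Claymore: +85 → 180 ≥ 100
  Inley: +30 → 105 < 110
Round 3 — Claymore overflows.
No further overflows.

3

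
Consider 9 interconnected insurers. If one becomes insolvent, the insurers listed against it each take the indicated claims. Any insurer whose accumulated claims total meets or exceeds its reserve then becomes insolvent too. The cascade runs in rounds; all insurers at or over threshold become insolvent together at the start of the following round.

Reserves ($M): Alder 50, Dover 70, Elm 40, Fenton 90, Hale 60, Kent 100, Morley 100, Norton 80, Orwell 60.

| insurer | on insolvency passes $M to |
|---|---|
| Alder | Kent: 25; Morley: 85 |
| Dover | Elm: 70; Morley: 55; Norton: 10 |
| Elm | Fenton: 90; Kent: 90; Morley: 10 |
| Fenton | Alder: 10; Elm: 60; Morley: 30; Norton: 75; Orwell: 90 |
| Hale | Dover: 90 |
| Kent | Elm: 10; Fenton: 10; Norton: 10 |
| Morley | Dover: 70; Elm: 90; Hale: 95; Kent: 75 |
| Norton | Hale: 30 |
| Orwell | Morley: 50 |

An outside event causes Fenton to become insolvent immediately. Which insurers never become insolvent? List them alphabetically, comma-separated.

Alder, Dover, Hale, Kent, Morley, Norton

Round 1 — Fenton becomes insolvent (initial).
  Alder: +10 → 10 < 50
  Elm: +60 → 60 ≥ 40
  Morley: +30 → 30 < 100
  Norton: +75 → 75 < 80
  Orwell: +90 → 90 ≥ 60
Round 2 — Elm, Orwell become insolvent.
  Kent: +90 → 90 < 100
  Morley: +10+50 → 90 < 100
No further insolvencies.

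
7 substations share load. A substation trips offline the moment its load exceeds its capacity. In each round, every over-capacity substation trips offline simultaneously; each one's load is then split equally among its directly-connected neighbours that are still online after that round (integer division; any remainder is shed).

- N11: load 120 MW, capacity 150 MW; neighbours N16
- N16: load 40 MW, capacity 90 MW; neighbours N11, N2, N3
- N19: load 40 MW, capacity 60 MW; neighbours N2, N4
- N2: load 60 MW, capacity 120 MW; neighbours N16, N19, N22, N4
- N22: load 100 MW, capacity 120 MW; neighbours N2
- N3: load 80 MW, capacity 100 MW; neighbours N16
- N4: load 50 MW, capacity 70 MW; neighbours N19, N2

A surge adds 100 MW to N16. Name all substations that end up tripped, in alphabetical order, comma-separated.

N11, N16, N3

Round 1 — N16 at 140 > 90. N16 trips offline.
  N16 sheds 140 MW to N11, N2, N3: 46 each (2 lost).
    N11: 120+46 = 166 > 150
    N2: 60+46 = 106 ≤ 120
    N3: 80+46 = 126 > 100
Round 2 — N11, N3 trip offline.
  N11 sheds 166 MW: no online neighbours, lost.
  N3 sheds 126 MW: no online neighbours, lost.
No further trips.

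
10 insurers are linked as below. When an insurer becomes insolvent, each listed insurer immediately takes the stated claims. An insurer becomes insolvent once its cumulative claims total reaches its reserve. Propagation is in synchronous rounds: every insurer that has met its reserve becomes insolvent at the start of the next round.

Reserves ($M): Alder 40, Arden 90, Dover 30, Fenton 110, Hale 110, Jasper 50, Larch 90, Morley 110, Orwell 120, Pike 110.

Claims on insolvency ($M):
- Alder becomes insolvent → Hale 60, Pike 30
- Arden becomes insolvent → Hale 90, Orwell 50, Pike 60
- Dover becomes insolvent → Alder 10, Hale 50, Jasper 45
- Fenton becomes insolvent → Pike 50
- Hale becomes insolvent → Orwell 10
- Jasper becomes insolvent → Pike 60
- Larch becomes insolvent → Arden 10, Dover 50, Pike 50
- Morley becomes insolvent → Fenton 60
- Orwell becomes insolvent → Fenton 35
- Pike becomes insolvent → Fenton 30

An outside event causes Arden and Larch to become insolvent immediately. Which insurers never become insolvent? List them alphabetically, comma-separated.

Alder, Fenton, Jasper, Morley, Orwell

Round 1 — Arden, Larch become insolvent (initial).
  Dover: +50 → 50 ≥ 30
  Hale: +90 → 90 < 110
  Orwell: +50 → 50 < 120
  Pike: +60+50 → 110 ≥ 110
Round 2 — Dover, Pike become insolvent.
  Alder: +10 → 10 < 40
  Fenton: +30 → 30 < 110
  Hale: +50 → 140 ≥ 110
  Jasper: +45 → 45 < 50
Round 3 — Hale becomes insolvent.
  Orwell: +10 → 60 < 120
No further insolvencies.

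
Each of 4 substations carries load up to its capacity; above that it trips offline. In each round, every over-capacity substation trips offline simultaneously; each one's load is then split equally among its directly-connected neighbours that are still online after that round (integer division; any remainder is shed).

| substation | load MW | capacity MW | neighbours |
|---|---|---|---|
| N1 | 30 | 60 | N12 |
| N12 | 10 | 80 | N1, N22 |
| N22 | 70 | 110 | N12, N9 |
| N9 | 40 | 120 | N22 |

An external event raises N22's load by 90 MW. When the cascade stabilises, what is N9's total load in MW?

120

Round 1 — N22 at 160 > 110. N22 trips offline.
  N22 sheds 160 MW to N12, N9: 80 each.
    N12: 10+80 = 90 > 80
    N9: 40+80 = 120 ≤ 120
Round 2 — N12 trips offline.
  N12 sheds 90 MW to N1: 90 each.
    N1: 30+90 = 120 > 60
Round 3 — N1 trips offline.
  N1 sheds 120 MW: no online neighbours, lost.
No further trips.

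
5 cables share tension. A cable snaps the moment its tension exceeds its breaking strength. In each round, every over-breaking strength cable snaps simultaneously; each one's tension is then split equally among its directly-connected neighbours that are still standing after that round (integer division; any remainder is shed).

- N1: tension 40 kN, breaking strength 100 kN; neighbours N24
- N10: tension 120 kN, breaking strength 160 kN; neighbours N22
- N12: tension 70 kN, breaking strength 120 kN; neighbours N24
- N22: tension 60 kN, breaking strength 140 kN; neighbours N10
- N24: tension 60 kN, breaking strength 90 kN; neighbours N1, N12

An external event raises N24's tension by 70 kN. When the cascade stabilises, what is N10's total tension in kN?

Round 1 — N24 at 130 > 90. N24 snaps.
  N24 sheds 130 kN to N1, N12: 65 each.
    N1: 40+65 = 105 > 100
    N12: 70+65 = 135 > 120
Round 2 — N1, N12 snap.
  N1 sheds 105 kN: no online neighbours, lost.
  N12 sheds 135 kN: no online neighbours, lost.
No further breaks.

120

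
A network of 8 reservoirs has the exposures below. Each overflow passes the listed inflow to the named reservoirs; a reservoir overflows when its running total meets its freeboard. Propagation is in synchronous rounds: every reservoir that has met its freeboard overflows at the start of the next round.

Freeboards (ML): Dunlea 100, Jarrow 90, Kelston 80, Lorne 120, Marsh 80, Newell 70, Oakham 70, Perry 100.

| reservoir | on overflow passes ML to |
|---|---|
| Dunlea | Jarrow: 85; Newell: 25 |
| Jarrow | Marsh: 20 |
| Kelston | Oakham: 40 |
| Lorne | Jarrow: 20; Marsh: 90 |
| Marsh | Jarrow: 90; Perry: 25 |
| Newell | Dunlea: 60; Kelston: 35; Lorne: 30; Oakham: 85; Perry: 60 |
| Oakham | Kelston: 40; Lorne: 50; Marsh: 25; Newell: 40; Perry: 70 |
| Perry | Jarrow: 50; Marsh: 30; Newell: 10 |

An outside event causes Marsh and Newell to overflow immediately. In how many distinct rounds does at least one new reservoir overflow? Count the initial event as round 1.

Round 1 — Marsh, Newell overflow (initial).
  Dunlea: +60 → 60 < 100
  Jarrow: +90 → 90 ≥ 90
  Kelston: +35 → 35 < 80
  Lorne: +30 → 30 < 120
  Oakham: +85 → 85 ≥ 70
  Perry: +25+60 → 85 < 100
Round 2 — Jarrow, Oakham overflow.
  Kelston: +40 → 75 < 80
  Lorne: +50 → 80 < 120
  Perry: +70 → 155 ≥ 100
Round 3 — Perry overflows.
No further overflows.

3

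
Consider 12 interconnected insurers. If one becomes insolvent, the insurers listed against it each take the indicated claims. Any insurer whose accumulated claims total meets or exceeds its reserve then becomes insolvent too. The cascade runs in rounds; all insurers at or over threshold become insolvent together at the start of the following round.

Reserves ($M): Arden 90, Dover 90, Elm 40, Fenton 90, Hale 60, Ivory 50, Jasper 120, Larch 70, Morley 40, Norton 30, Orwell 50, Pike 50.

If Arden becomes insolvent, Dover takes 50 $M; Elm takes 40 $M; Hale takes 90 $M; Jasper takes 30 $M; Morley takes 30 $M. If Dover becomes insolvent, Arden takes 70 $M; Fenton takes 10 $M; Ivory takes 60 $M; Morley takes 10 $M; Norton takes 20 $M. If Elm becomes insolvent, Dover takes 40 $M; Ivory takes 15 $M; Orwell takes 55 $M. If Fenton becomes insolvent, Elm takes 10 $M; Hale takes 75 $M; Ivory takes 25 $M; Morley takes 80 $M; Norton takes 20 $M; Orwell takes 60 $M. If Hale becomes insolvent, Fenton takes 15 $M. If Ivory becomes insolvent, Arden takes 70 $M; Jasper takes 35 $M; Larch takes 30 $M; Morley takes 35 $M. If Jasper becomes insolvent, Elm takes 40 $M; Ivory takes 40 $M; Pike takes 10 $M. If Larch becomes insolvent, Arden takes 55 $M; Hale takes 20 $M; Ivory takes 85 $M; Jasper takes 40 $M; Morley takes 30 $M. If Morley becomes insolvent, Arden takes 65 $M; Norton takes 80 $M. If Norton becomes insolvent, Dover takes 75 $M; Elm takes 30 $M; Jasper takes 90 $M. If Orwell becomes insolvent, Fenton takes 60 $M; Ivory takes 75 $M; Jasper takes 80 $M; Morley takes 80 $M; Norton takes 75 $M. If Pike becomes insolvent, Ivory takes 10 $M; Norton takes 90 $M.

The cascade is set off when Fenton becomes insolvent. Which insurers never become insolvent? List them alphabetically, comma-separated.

Larch, Pike

Round 1 — Fenton becomes insolvent (initial).
  Elm: +10 → 10 < 40
  Hale: +75 → 75 ≥ 60
  Ivory: +25 → 25 < 50
  Morley: +80 → 80 ≥ 40
  Norton: +20 → 20 < 30
  Orwell: +60 → 60 ≥ 50
Round 2 — Hale, Morley, Orwell become insolvent.
  Arden: +65 → 65 < 90
  Ivory: +75 → 100 ≥ 50
  Jasper: +80 → 80 < 120
  Norton: +80+75 → 175 ≥ 30
Round 3 — Ivory, Norton become insolvent.
  Arden: +70 → 135 ≥ 90
  Dover: +75 → 75 < 90
  Elm: +30 → 40 ≥ 40
  Jasper: +35+90 → 205 ≥ 120
  Larch: +30 → 30 < 70
Round 4 — Arden, Elm, Jasper become insolvent.
  Dover: +50+40 → 165 ≥ 90
  Pike: +10 → 10 < 50
Round 5 — Dover becomes insolvent.
No further insolvencies.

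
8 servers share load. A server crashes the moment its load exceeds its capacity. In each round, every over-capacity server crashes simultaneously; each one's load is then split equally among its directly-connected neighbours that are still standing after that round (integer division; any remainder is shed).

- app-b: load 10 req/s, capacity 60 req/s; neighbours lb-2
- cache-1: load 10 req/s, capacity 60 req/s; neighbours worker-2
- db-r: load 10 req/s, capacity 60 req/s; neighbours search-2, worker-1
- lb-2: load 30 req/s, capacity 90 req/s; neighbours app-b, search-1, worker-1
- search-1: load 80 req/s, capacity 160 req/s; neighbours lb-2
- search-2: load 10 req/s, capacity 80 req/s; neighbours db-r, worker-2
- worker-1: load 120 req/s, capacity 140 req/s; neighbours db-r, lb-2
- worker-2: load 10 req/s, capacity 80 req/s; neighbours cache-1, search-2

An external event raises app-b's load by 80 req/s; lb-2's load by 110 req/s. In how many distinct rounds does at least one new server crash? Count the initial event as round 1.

6

Round 1 — app-b at 90 > 60; lb-2 at 140 > 90. app-b, lb-2 crash.
  app-b sheds 90 req/s: no online neighbours, lost.
  lb-2 sheds 140 req/s to search-1, worker-1: 70 each.
    search-1: 80+70 = 150 ≤ 160
    worker-1: 120+70 = 190 > 140
Round 2 — worker-1 crashes.
  worker-1 sheds 190 req/s to db-r: 190 each.
    db-r: 10+190 = 200 > 60
Round 3 — db-r crashes.
  db-r sheds 200 req/s to search-2: 200 each.
    search-2: 10+200 = 210 > 80
Round 4 — search-2 crashes.
  search-2 sheds 210 req/s to worker-2: 210 each.
    worker-2: 10+210 = 220 > 80
Round 5 — worker-2 crashes.
  worker-2 sheds 220 req/s to cache-1: 220 each.
    cache-1: 10+220 = 230 > 60
Round 6 — cache-1 crashes.
  cache-1 sheds 230 req/s: no online neighbours, lost.
No further crashes.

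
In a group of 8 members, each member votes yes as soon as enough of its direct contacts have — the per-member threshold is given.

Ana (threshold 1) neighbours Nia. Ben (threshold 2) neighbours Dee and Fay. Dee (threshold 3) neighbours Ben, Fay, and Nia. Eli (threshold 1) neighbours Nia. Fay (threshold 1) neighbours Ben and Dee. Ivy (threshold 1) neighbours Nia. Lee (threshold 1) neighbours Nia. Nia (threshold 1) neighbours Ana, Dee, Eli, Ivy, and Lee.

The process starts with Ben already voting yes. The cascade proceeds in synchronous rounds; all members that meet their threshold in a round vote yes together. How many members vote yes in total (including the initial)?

2

Round 1 — Ben votes yes (initial).
Round 2 — checking thresholds:
  Dee: 1 of 3 neighbours < 3, holds.
  Fay: 1 of 2 neighbours ≥ 1, votes yes.
Round 3 — no new yes votes; cascade stops.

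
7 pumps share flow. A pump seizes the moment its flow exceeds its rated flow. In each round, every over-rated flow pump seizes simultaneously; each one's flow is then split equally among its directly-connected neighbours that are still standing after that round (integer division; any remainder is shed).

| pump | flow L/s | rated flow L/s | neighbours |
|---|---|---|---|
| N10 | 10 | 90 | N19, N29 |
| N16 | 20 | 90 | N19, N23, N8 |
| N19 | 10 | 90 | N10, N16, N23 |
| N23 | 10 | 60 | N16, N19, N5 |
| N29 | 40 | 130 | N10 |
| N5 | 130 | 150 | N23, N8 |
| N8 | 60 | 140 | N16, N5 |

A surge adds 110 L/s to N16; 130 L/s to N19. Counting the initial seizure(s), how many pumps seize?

5

Round 1 — N16 at 130 > 90; N19 at 140 > 90. N16, N19 seize.
  N16 sheds 130 L/s to N23, N8: 65 each.
    N23: 10+65 = 75 > 60
    N8: 60+65 = 125 ≤ 140
  N19 sheds 140 L/s to N10, N23: 70 each.
    N10: 10+70 = 80 ≤ 90
    N23: 75+70 = 145 > 60
Round 2 — N23 seizes.
  N23 sheds 145 L/s to N5: 145 each.
    N5: 130+145 = 275 > 150
Round 3 — N5 seizes.
  N5 sheds 275 L/s to N8: 275 each.
    N8: 125+275 = 400 > 140
Round 4 — N8 seizes.
  N8 sheds 400 L/s: no online neighbours, lost.
No further seizures.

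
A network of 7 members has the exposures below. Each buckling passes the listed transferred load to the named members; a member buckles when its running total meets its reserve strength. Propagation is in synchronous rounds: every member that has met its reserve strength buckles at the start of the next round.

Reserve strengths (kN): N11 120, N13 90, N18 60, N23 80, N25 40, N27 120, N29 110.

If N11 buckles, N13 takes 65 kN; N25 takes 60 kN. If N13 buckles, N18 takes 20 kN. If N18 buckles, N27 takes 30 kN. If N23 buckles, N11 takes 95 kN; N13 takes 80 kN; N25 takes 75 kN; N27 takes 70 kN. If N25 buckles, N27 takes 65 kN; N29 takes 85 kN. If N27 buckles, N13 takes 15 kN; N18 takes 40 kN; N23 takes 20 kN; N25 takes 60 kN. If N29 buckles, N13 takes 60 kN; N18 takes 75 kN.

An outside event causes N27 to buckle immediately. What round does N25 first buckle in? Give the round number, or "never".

2

Round 1 — N27 buckles (initial).
  N13: +15 → 15 < 90
  N18: +40 → 40 < 60
  N23: +20 → 20 < 80
  N25: +60 → 60 ≥ 40
Round 2 — N25 buckles.
  N29: +85 → 85 < 110
No further bucklings.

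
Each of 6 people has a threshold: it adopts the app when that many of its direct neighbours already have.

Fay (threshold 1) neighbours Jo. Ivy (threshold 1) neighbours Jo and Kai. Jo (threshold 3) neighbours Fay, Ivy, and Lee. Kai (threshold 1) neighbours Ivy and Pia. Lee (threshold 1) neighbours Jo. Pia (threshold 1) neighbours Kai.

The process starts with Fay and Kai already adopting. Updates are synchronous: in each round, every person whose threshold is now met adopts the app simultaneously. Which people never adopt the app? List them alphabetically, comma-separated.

Jo, Lee

Round 1 — Fay, Kai adopt the app (initial).
Round 2 — checking thresholds:
  Ivy: 1 of 2 neighbours ≥ 1, adopts the app.
  Jo: 1 of 3 neighbours < 3, below threshold.
  Pia: 1 of 1 neighbours ≥ 1, adopts the app.
Round 3 — no new adoptions; cascade stops.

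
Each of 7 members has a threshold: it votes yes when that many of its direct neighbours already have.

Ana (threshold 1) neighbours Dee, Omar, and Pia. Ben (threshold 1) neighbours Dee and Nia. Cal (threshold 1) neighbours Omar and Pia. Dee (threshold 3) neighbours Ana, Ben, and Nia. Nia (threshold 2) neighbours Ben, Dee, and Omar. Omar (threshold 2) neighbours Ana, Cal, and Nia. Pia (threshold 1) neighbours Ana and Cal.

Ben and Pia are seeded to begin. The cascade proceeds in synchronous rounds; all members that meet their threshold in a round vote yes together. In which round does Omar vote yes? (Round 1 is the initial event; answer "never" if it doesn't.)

Round 1 — Ben, Pia vote yes (initial).
Round 2 — checking thresholds:
  Ana: 1 of 3 neighbours ≥ 1, votes yes.
  Cal: 1 of 2 neighbours ≥ 1, votes yes.
  Dee: 1 of 3 neighbours < 3, below threshold.
  Nia: 1 of 3 neighbours < 2, below threshold.
Round 3 — checking thresholds:
  Dee: 2 of 3 neighbours < 3, below threshold.
  Nia: 1 of 3 neighbours < 2, below threshold.
  Omar: 2 of 3 neighbours ≥ 2, votes yes.
Round 4 — checking thresholds:
  Dee: 2 of 3 neighbours < 3, below threshold.
  Nia: 2 of 3 neighbours ≥ 2, votes yes.
Round 5 — checking thresholds:
  Dee: 3 of 3 neighbours ≥ 3, votes yes.
Round 6 — no new yes votes; cascade stops.

3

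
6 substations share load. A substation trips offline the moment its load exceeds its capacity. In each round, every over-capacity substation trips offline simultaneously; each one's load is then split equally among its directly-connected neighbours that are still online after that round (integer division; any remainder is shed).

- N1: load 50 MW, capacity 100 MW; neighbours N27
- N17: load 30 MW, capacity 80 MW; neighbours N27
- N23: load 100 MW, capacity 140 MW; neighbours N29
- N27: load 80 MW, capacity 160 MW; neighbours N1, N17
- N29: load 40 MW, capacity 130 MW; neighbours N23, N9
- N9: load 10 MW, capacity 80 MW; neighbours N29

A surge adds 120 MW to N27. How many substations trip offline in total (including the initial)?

3

Round 1 — N27 at 200 > 160. N27 trips offline.
  N27 sheds 200 MW to N1, N17: 100 each.
    N1: 50+100 = 150 > 100
    N17: 30+100 = 130 > 80
Round 2 — N1, N17 trip offline.
  N1 sheds 150 MW: no online neighbours, lost.
  N17 sheds 130 MW: no online neighbours, lost.
No further trips.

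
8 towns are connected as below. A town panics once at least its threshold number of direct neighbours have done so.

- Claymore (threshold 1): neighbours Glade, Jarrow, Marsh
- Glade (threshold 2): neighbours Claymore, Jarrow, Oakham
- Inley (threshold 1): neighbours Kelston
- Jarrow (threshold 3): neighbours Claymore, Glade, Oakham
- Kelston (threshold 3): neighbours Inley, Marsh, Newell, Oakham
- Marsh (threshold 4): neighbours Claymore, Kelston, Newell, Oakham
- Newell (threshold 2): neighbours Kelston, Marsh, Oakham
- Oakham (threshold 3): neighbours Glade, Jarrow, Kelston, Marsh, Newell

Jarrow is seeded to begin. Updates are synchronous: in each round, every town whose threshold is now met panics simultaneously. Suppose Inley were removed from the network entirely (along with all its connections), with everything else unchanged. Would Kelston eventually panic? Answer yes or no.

With Inley removed:
Round 1 — Jarrow panics (initial).
Round 2 — checking thresholds:
  Claymore: 1 of 3 neighbours ≥ 1, panics.
  Glade: 1 of 3 neighbours < 2, holds.
  Oakham: 1 of 5 neighbours < 3, holds.
Round 3 — checking thresholds:
  Glade: 2 of 3 neighbours ≥ 2, panics.
  Marsh: 1 of 4 neighbours < 4, holds.
  Oakham: 1 of 5 neighbours < 3, holds.
Round 4 — no new panics; cascade stops.

no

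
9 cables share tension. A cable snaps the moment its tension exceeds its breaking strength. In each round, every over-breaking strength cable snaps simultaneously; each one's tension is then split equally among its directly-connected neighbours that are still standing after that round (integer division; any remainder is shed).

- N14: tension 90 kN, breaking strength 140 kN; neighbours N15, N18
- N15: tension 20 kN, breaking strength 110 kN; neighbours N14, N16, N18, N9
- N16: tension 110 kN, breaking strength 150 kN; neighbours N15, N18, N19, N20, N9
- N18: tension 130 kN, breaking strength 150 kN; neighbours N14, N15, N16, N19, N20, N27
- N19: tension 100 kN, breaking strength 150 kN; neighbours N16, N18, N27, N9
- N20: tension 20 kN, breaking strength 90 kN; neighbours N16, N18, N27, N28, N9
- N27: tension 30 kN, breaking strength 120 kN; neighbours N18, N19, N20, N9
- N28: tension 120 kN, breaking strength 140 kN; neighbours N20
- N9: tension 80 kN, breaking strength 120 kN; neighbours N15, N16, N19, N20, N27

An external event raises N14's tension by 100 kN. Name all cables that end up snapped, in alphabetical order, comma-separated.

Round 1 — N14 at 190 > 140. N14 snaps.
  N14 sheds 190 kN to N15, N18: 95 each.
    N15: 20+95 = 115 > 110
    N18: 130+95 = 225 > 150
Round 2 — N15, N18 snap.
  N15 sheds 115 kN to N16, N9: 57 each (1 lost).
    N16: 110+57 = 167 > 150
    N9: 80+57 = 137 > 120
  N18 sheds 225 kN to N16, N19, N20, N27: 56 each (1 lost).
    N16: 167+56 = 223 > 150
    N19: 100+56 = 156 > 150
    N20: 20+56 = 76 ≤ 90
    N27: 30+56 = 86 ≤ 120
Round 3 — N16, N19, N9 snap.
  N16 sheds 223 kN to N20: 223 each.
    N20: 76+223 = 299 > 90
  N19 sheds 156 kN to N27: 156 each.
    N27: 86+156 = 242 > 120
  N9 sheds 137 kN to N20, N27: 68 each (1 lost).
    N20: 299+68 = 367 > 90
    N27: 242+68 = 310 > 120
Round 4 — N20, N27 snap.
  N20 sheds 367 kN to N28: 367 each.
    N28: 120+367 = 487 > 140
  N27 sheds 310 kN: no online neighbours, lost.
Round 5 — N28 snaps.
  N28 sheds 487 kN: no online neighbours, lost.
No further breaks.

N14, N15, N16, N18, N19, N20, N27, N28, N9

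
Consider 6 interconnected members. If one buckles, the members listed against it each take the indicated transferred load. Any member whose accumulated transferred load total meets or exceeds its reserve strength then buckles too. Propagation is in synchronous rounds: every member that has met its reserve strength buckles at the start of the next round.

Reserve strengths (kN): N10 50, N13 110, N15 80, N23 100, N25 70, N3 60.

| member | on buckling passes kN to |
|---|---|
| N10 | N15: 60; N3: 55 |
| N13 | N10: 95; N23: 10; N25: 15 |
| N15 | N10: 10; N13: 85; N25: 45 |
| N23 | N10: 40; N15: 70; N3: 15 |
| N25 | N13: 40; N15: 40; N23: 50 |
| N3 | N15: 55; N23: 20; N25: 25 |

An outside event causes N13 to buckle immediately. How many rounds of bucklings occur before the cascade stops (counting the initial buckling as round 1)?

Round 1 — N13 buckles (initial).
  N10: +95 → 95 ≥ 50
  N23: +10 → 10 < 100
  N25: +15 → 15 < 70
Round 2 — N10 buckles.
  N15: +60 → 60 < 80
  N3: +55 → 55 < 60
No further bucklings.

2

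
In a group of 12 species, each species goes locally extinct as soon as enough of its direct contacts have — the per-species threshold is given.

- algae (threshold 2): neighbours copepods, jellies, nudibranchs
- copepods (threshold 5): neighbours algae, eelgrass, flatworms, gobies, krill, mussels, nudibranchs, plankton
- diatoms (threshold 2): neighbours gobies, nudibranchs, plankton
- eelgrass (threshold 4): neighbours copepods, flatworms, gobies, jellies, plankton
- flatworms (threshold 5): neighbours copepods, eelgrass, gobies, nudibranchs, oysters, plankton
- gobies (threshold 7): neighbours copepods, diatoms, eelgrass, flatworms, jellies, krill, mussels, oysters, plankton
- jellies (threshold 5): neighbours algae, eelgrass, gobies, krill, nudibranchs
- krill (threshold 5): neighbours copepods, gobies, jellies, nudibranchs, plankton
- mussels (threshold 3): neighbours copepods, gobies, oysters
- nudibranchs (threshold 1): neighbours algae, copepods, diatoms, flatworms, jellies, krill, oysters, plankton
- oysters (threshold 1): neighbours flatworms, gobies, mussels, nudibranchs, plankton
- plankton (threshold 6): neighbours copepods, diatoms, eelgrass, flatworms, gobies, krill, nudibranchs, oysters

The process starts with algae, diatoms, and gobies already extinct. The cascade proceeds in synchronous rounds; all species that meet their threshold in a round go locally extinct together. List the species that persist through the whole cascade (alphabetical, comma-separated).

copepods, eelgrass, flatworms, jellies, krill, mussels, plankton

Round 1 — algae, diatoms, gobies go locally extinct (initial).
Round 2 — checking thresholds:
  copepods: 2 of 8 neighbours < 5, holds.
  eelgrass: 1 of 5 neighbours < 4, holds.
  flatworms: 1 of 6 neighbours < 5, holds.
  jellies: 2 of 5 neighbours < 5, holds.
  krill: 1 of 5 neighbours < 5, holds.
  mussels: 1 of 3 neighbours < 3, holds.
  nudibranchs: 2 of 8 neighbours ≥ 1, goes locally extinct.
  oysters: 1 of 5 neighbours ≥ 1, goes locally extinct.
  plankton: 2 of 8 neighbours < 6, holds.
Round 3 — no new extinctions; cascade stops.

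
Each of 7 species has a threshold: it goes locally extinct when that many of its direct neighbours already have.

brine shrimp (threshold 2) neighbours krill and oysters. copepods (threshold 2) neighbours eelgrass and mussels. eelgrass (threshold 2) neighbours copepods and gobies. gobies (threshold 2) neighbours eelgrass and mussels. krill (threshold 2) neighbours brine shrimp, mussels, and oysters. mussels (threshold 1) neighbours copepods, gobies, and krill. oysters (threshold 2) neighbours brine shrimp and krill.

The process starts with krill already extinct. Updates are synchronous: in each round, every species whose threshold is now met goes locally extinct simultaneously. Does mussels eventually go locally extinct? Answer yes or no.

yes

Round 1 — krill goes locally extinct (initial).
Round 2 — checking thresholds:
  brine shrimp: 1 of 2 neighbours < 2, holds.
  mussels: 1 of 3 neighbours ≥ 1, goes locally extinct.
  oysters: 1 of 2 neighbours < 2, holds.
Round 3 — no new extinctions; cascade stops.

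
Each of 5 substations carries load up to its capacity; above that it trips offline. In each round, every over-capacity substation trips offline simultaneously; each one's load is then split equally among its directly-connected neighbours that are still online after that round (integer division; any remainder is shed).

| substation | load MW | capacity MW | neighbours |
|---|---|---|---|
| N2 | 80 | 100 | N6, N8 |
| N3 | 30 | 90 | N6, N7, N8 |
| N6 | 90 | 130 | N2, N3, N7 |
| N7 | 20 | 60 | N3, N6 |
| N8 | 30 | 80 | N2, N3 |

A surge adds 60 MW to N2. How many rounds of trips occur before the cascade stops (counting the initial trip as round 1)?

Round 1 — N2 at 140 > 100. N2 trips offline.
  N2 sheds 140 MW to N6, N8: 70 each.
    N6: 90+70 = 160 > 130
    N8: 30+70 = 100 > 80
Round 2 — N6, N8 trip offline.
  N6 sheds 160 MW to N3, N7: 80 each.
    N3: 30+80 = 110 > 90
    N7: 20+80 = 100 > 60
  N8 sheds 100 MW to N3: 100 each.
    N3: 110+100 = 210 > 90
Round 3 — N3, N7 trip offline.
  N3 sheds 210 MW: no online neighbours, lost.
  N7 sheds 100 MW: no online neighbours, lost.
No further trips.

3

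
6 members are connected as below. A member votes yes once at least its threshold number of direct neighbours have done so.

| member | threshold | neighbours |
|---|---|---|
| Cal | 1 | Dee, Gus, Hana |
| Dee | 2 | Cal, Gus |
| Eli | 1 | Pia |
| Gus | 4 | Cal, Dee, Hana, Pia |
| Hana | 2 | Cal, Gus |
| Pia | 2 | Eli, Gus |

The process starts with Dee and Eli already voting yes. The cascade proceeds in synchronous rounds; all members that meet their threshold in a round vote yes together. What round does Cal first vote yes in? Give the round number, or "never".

Round 1 — Dee, Eli vote yes (initial).
Round 2 — checking thresholds:
  Cal: 1 of 3 neighbours ≥ 1, votes yes.
  Gus: 1 of 4 neighbours < 4, not yet.
  Pia: 1 of 2 neighbours < 2, not yet.
Round 3 — no new yes votes; cascade stops.

2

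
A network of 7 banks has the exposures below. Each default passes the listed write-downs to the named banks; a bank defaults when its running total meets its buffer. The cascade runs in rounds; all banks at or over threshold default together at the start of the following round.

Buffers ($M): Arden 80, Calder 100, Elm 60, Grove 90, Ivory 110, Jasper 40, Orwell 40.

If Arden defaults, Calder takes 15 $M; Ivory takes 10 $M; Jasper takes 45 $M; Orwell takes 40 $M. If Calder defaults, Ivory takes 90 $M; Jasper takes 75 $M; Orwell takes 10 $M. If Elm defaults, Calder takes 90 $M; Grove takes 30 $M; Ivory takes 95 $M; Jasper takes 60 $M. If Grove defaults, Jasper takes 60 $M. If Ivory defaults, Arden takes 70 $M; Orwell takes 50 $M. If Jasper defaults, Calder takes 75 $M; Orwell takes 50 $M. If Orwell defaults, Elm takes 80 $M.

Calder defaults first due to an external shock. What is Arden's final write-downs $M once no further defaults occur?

70

Round 1 — Calder defaults (initial).
  Ivory: +90 → 90 < 110
  Jasper: +75 → 75 ≥ 40
  Orwell: +10 → 10 < 40
Round 2 — Jasper defaults.
  Orwell: +50 → 60 ≥ 40
Round 3 — Orwell defaults.
  Elm: +80 → 80 ≥ 60
Round 4 — Elm defaults.
  Grove: +30 → 30 < 90
  Ivory: +95 → 185 ≥ 110
Round 5 — Ivory defaults.
  Arden: +70 → 70 < 80
No further defaults.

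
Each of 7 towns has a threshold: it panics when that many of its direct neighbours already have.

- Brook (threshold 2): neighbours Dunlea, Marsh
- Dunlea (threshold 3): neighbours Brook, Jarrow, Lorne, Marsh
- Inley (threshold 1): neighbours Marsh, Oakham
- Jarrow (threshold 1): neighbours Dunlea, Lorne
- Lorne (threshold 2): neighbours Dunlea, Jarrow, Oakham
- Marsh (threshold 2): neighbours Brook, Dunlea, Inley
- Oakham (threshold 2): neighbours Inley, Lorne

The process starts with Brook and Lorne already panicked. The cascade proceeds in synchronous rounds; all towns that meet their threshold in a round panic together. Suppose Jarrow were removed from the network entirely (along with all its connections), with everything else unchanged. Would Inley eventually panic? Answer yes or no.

no

With Jarrow removed:
Round 1 — Brook, Lorne panic (initial).
Round 2 — no new panics; cascade stops.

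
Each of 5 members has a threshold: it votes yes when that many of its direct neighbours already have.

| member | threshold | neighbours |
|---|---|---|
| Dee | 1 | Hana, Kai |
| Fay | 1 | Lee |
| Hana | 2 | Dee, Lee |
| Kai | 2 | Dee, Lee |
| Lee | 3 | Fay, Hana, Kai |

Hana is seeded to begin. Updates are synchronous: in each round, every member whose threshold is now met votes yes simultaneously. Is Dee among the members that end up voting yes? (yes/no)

Round 1 — Hana votes yes (initial).
Round 2 — checking thresholds:
  Dee: 1 of 2 neighbours ≥ 1, votes yes.
  Lee: 1 of 3 neighbours < 3, not yet.
Round 3 — no new yes votes; cascade stops.

yes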